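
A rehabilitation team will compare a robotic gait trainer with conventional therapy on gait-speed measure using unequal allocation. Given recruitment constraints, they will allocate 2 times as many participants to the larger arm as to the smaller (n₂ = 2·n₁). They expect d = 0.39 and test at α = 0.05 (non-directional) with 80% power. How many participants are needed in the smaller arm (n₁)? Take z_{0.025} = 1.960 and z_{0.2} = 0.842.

n₁ = 78

With allocation ratio k = n₂/n₁ = 2, Var(x̄₁−x̄₂) = σ²(1/n₁ + 1/(k·n₁)) = σ²·(k+1)/(k·n₁).
So n₁ = (1 + 1/k)·((z_{α/2} + z_β)/d)² = 1.500 × (2.802/0.39)².
n₁ = 1.500 × 51.62 = 77.4.
Round up: n₁ = 78, giving n₂ = 2 × 78 = 156.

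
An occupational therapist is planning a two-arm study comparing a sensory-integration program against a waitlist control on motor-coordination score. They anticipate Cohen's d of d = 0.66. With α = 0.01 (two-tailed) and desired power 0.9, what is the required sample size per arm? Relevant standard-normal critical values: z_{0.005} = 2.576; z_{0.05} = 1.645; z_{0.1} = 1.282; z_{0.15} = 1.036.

n = 69 per group

For two independent groups with equal n: n = 2·((z_{α/2} + z_β) / d)².
z_{α/2} + z_β = 2.576 + 1.282 = 3.858.
n = 2 × (3.858 / 0.66)² = 2 × 5.845² = 2 × 34.17 = 68.3.
Round up to the next whole participant.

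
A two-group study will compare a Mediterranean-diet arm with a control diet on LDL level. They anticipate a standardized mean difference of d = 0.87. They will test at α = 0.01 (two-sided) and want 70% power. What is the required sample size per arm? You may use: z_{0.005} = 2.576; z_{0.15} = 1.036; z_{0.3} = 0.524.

n = 26 per group

For two independent groups with equal n: n = 2·((z_{α/2} + z_β) / d)².
z_{α/2} + z_β = 2.576 + 0.524 = 3.100.
n = 2 × (3.100 / 0.87)² = 2 × 3.563² = 2 × 12.70 = 25.4.
Round up to the next whole participant.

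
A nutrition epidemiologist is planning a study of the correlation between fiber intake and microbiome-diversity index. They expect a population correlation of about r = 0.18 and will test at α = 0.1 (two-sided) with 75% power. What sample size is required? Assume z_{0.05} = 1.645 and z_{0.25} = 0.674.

n = 166

Fisher's z: C = ½·ln((1+r)/(1−r)) = ½·ln(1.4390) = 0.1820.
n = ((z_{α/2} + z_β)/C)² + 3.
(1.645 + 0.674) / 0.1820 = 2.319 / 0.1820 = 12.742.
n = 12.742² + 3 = 162.35 + 3 = 165.4.
Round up.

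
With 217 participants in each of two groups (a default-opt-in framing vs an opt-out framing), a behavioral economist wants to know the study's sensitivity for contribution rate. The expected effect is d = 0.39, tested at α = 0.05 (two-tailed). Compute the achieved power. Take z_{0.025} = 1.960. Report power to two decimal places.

For two equal groups, power = Φ(d·√(n/2) − z_{α/2}).
d·√(n/2) = 0.39 × √(217/2) = 0.39 × 10.416 = 4.062.
z_β = 4.062 − 1.960 = 2.102.
Power = Φ(2.102) = 0.982.

power ≈ 0.98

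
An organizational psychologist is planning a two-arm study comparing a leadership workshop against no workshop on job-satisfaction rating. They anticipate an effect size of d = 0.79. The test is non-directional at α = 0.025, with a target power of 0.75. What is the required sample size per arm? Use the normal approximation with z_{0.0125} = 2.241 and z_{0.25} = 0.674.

n = 28 per group

For two independent groups with equal n: n = 2·((z_{α/2} + z_β) / d)².
z_{α/2} + z_β = 2.241 + 0.674 = 2.915.
n = 2 × (2.915 / 0.79)² = 2 × 3.690² = 2 × 13.62 = 27.2.
Round up to the next whole participant.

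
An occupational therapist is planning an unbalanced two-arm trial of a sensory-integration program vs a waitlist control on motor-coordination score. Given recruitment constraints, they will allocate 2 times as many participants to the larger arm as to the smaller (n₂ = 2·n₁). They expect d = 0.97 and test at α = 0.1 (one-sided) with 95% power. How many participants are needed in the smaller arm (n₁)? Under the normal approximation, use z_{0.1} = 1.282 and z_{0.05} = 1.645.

n₁ = 14

With allocation ratio k = n₂/n₁ = 2, Var(x̄₁−x̄₂) = σ²(1/n₁ + 1/(k·n₁)) = σ²·(k+1)/(k·n₁).
So n₁ = (1 + 1/k)·((z_{α} + z_β)/d)² = 1.500 × (2.927/0.97)².
n₁ = 1.500 × 9.11 = 13.7.
Round up: n₁ = 14, giving n₂ = 2 × 14 = 28.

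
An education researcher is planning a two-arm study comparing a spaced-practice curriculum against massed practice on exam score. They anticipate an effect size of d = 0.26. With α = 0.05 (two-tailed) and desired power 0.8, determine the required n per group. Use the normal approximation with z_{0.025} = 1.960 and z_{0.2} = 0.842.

For two independent groups with equal n: n = 2·((z_{α/2} + z_β) / d)².
z_{α/2} + z_β = 1.960 + 0.842 = 2.802.
n = 2 × (2.802 / 0.26)² = 2 × 10.777² = 2 × 116.14 = 232.3.
Round up to the next whole participant.

n = 233 per group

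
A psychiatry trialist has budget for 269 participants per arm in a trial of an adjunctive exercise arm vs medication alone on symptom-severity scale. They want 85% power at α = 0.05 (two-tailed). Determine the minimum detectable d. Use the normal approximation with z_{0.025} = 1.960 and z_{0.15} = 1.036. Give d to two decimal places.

d_min ≈ 0.26

For two independent groups of n = 269 each: d_min = (z_{α/2} + z_β)·√(2/n).
z-sum = 1.960 + 1.036 = 2.996.
d_min = 2.996 × √(2/269) = 2.996 × 0.0862 = 0.258.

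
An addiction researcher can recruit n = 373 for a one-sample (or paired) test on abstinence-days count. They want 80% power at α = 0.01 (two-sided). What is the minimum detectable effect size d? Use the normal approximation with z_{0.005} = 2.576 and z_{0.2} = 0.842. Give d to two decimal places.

d_min ≈ 0.18

For a single sample (or paired design) of n = 373: d_min = (z_{α/2} + z_β)/√n.
z-sum = 2.576 + 0.842 = 3.418.
d_min = 3.418 / √373 = 3.418 / 19.313 = 0.177.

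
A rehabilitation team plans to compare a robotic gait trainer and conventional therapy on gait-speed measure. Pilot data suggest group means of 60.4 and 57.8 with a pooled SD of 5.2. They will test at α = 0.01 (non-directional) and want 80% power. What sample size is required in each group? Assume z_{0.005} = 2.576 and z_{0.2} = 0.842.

n = 94 per group

Cohen's d = |M₁ − M₂| / SD_pooled = |60.4 − 57.8| / 5.2 = 2.6 / 5.2 = 0.500.
For two independent groups with equal n: n = 2·((z_{α/2} + z_β) / d)².
z_{α/2} + z_β = 2.576 + 0.842 = 3.418.
n = 2 × (3.418 / 0.500)² = 2 × 6.836² = 2 × 46.73 = 93.5.
Round up to the next whole participant.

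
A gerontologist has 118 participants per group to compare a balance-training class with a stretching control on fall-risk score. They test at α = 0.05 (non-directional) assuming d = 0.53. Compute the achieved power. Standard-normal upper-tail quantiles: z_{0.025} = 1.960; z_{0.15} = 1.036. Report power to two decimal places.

For two equal groups, power = Φ(d·√(n/2) − z_{α/2}).
d·√(n/2) = 0.53 × √(118/2) = 0.53 × 7.681 = 4.071.
z_β = 4.071 − 1.960 = 2.111.
Power = Φ(2.111) = 0.983.

power ≈ 0.98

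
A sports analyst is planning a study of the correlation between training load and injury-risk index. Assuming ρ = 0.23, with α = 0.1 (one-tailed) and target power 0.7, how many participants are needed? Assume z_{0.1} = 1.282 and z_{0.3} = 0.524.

Fisher's z: C = ½·ln((1+r)/(1−r)) = ½·ln(1.5974) = 0.2342.
n = ((z_{α} + z_β)/C)² + 3.
(1.282 + 0.524) / 0.2342 = 1.806 / 0.2342 = 7.711.
n = 7.711² + 3 = 59.47 + 3 = 62.5.
Round up.

n = 63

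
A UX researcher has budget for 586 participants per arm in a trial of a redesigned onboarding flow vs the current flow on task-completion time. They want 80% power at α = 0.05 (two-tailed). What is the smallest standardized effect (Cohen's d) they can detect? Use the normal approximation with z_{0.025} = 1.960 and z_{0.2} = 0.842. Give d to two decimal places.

d_min ≈ 0.16

For two independent groups of n = 586 each: d_min = (z_{α/2} + z_β)·√(2/n).
z-sum = 1.960 + 0.842 = 2.802.
d_min = 2.802 × √(2/586) = 2.802 × 0.0584 = 0.164.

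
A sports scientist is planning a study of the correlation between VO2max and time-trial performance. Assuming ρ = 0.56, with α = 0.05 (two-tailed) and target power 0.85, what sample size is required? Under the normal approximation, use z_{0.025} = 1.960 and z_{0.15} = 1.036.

n = 26

Fisher's z: C = ½·ln((1+r)/(1−r)) = ½·ln(3.5455) = 0.6328.
n = ((z_{α/2} + z_β)/C)² + 3.
(1.960 + 1.036) / 0.6328 = 2.996 / 0.6328 = 4.735.
n = 4.735² + 3 = 22.42 + 3 = 25.4.
Round up.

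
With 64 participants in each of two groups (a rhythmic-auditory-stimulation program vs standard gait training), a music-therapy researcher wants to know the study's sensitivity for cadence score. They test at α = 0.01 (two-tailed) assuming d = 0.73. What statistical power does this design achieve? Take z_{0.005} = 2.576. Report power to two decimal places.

For two equal groups, power = Φ(d·√(n/2) − z_{α/2}).
d·√(n/2) = 0.73 × √(64/2) = 0.73 × 5.657 = 4.130.
z_β = 4.130 − 2.576 = 1.554.
Power = Φ(1.554) = 0.940.

power ≈ 0.94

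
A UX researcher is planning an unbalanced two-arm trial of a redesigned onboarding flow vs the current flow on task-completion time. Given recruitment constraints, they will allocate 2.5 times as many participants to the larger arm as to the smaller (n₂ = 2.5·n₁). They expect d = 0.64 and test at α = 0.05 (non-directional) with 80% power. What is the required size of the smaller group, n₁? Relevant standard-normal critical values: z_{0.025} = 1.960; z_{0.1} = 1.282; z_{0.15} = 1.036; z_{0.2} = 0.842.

With allocation ratio k = n₂/n₁ = 2.5, Var(x̄₁−x̄₂) = σ²(1/n₁ + 1/(k·n₁)) = σ²·(k+1)/(k·n₁).
So n₁ = (1 + 1/k)·((z_{α/2} + z_β)/d)² = 1.400 × (2.802/0.64)².
n₁ = 1.400 × 19.17 = 26.8.
Round up: n₁ = 27, giving n₂ = ⌈2.5 × 27⌉ = ⌈67.5⌉ = 68.

n₁ = 27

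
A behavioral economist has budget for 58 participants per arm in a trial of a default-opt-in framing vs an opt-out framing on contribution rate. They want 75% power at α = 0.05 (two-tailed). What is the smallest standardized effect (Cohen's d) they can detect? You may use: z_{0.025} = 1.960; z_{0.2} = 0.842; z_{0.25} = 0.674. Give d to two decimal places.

d_min ≈ 0.49

For two independent groups of n = 58 each: d_min = (z_{α/2} + z_β)·√(2/n).
z-sum = 1.960 + 0.674 = 2.634.
d_min = 2.634 × √(2/58) = 2.634 × 0.1857 = 0.489.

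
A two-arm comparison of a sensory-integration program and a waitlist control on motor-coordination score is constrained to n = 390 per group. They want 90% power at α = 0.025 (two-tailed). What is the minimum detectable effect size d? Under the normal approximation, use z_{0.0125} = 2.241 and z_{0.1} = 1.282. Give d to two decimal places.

d_min ≈ 0.25

For two independent groups of n = 390 each: d_min = (z_{α/2} + z_β)·√(2/n).
z-sum = 2.241 + 1.282 = 3.523.
d_min = 3.523 × √(2/390) = 3.523 × 0.0716 = 0.252.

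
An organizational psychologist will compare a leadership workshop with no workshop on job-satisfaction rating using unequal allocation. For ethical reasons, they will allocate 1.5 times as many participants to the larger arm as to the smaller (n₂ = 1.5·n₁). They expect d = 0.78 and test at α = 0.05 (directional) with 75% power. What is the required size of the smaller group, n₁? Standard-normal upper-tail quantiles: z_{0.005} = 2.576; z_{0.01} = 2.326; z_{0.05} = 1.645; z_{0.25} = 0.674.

n₁ = 15

With allocation ratio k = n₂/n₁ = 1.5, Var(x̄₁−x̄₂) = σ²(1/n₁ + 1/(k·n₁)) = σ²·(k+1)/(k·n₁).
So n₁ = (1 + 1/k)·((z_{α} + z_β)/d)² = 1.667 × (2.319/0.78)².
n₁ = 1.667 × 8.84 = 14.7.
Round up: n₁ = 15, giving n₂ = ⌈1.5 × 15⌉ = ⌈22.5⌉ = 23.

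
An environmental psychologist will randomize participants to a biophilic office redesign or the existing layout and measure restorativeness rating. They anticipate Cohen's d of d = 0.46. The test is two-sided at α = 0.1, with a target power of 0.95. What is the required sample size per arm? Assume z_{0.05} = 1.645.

n = 103 per group

For two independent groups with equal n: n = 2·((z_{α/2} + z_β) / d)².
z_{α/2} + z_β = 1.645 + 1.645 = 3.290.
n = 2 × (3.290 / 0.46)² = 2 × 7.152² = 2 × 51.15 = 102.3.
Round up to the next whole participant.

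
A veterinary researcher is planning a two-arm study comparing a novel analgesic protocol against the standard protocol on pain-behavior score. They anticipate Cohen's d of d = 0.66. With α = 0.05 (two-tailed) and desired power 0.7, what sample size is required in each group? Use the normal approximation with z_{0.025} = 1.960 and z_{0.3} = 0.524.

n = 29 per group

For two independent groups with equal n: n = 2·((z_{α/2} + z_β) / d)².
z_{α/2} + z_β = 1.960 + 0.524 = 2.484.
n = 2 × (2.484 / 0.66)² = 2 × 3.764² = 2 × 14.16 = 28.3.
Round up to the next whole participant.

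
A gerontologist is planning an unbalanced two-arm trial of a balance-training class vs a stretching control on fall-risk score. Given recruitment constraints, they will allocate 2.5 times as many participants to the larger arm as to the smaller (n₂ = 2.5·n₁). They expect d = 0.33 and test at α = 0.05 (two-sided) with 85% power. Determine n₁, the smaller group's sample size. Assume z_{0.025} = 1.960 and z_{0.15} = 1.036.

With allocation ratio k = n₂/n₁ = 2.5, Var(x̄₁−x̄₂) = σ²(1/n₁ + 1/(k·n₁)) = σ²·(k+1)/(k·n₁).
So n₁ = (1 + 1/k)·((z_{α/2} + z_β)/d)² = 1.400 × (2.996/0.33)².
n₁ = 1.400 × 82.42 = 115.4.
Round up: n₁ = 116, giving n₂ = 2.5 × 116 = 290.

n₁ = 116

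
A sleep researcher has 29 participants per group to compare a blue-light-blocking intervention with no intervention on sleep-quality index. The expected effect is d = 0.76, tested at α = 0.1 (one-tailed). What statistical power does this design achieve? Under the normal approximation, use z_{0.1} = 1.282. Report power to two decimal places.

For two equal groups, power = Φ(d·√(n/2) − z_{α}).
d·√(n/2) = 0.76 × √(29/2) = 0.76 × 3.808 = 2.894.
z_β = 2.894 − 1.282 = 1.612.
Power = Φ(1.612) = 0.947.

power ≈ 0.95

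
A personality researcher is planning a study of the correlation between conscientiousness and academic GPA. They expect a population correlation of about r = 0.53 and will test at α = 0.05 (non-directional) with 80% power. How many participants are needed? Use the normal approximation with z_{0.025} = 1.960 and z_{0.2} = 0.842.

n = 26

Fisher's z: C = ½·ln((1+r)/(1−r)) = ½·ln(3.2553) = 0.5901.
n = ((z_{α/2} + z_β)/C)² + 3.
(1.960 + 0.842) / 0.5901 = 2.802 / 0.5901 = 4.748.
n = 4.748² + 3 = 22.55 + 3 = 25.5.
Round up.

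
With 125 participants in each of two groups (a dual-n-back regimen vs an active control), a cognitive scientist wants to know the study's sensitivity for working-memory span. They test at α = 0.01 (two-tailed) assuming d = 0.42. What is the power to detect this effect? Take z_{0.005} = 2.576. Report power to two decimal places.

power ≈ 0.77

For two equal groups, power = Φ(d·√(n/2) − z_{α/2}).
d·√(n/2) = 0.42 × √(125/2) = 0.42 × 7.906 = 3.320.
z_β = 3.320 − 2.576 = 0.744.
Power = Φ(0.744) = 0.772.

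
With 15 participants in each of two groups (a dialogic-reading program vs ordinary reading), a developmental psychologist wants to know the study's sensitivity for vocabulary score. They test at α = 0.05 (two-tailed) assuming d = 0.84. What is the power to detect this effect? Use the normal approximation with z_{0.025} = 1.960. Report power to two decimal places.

For two equal groups, power = Φ(d·√(n/2) − z_{α/2}).
d·√(n/2) = 0.84 × √(15/2) = 0.84 × 2.739 = 2.300.
z_β = 2.300 − 1.960 = 0.340.
Power = Φ(0.340) = 0.633.

power ≈ 0.63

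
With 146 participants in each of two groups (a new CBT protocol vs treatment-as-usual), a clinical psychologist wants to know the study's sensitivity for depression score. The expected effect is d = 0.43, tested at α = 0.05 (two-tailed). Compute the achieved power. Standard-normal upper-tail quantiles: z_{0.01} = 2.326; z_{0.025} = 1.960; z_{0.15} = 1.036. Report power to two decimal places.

For two equal groups, power = Φ(d·√(n/2) − z_{α/2}).
d·√(n/2) = 0.43 × √(146/2) = 0.43 × 8.544 = 3.674.
z_β = 3.674 − 1.960 = 1.714.
Power = Φ(1.714) = 0.957.

power ≈ 0.96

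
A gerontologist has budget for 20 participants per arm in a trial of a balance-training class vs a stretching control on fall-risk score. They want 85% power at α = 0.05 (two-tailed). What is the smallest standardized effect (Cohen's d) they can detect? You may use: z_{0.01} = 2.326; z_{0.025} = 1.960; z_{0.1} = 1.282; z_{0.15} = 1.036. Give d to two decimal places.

d_min ≈ 0.95

For two independent groups of n = 20 each: d_min = (z_{α/2} + z_β)·√(2/n).
z-sum = 1.960 + 1.036 = 2.996.
d_min = 2.996 × √(2/20) = 2.996 × 0.3162 = 0.947.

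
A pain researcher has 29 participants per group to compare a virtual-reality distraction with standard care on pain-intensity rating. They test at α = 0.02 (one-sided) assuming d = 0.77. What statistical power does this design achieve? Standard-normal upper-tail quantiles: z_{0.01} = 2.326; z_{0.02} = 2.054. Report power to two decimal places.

For two equal groups, power = Φ(d·√(n/2) − z_{α}).
d·√(n/2) = 0.77 × √(29/2) = 0.77 × 3.808 = 2.932.
z_β = 2.932 − 2.054 = 0.878.
Power = Φ(0.878) = 0.810.

power ≈ 0.81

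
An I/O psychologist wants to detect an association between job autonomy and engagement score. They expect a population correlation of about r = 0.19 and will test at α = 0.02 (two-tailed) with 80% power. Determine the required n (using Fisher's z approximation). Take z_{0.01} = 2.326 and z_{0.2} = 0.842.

Fisher's z: C = ½·ln((1+r)/(1−r)) = ½·ln(1.4691) = 0.1923.
n = ((z_{α/2} + z_β)/C)² + 3.
(2.326 + 0.842) / 0.1923 = 3.168 / 0.1923 = 16.474.
n = 16.474² + 3 = 271.40 + 3 = 274.4.
Round up.

n = 275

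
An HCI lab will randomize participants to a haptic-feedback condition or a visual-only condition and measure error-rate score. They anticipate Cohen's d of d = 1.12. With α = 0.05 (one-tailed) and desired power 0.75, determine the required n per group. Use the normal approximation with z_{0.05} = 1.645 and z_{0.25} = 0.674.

For two independent groups with equal n: n = 2·((z_{α} + z_β) / d)².
z_{α} + z_β = 1.645 + 0.674 = 2.319.
n = 2 × (2.319 / 1.12)² = 2 × 2.071² = 2 × 4.29 = 8.6.
Round up to the next whole participant.

n = 9 per group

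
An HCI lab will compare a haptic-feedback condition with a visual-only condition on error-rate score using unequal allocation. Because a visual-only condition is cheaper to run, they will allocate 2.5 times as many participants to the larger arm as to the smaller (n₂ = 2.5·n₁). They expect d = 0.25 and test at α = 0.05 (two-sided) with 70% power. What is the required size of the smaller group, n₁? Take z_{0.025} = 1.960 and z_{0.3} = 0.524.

n₁ = 139

With allocation ratio k = n₂/n₁ = 2.5, Var(x̄₁−x̄₂) = σ²(1/n₁ + 1/(k·n₁)) = σ²·(k+1)/(k·n₁).
So n₁ = (1 + 1/k)·((z_{α/2} + z_β)/d)² = 1.400 × (2.484/0.25)².
n₁ = 1.400 × 98.72 = 138.2.
Round up: n₁ = 139, giving n₂ = ⌈2.5 × 139⌉ = ⌈347.5⌉ = 348.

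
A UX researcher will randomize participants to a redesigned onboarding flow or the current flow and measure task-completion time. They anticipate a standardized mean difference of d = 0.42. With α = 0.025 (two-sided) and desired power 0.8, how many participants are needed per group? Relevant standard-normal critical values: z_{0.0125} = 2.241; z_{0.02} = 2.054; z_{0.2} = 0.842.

n = 108 per group

For two independent groups with equal n: n = 2·((z_{α/2} + z_β) / d)².
z_{α/2} + z_β = 2.241 + 0.842 = 3.083.
n = 2 × (3.083 / 0.42)² = 2 × 7.340² = 2 × 53.88 = 107.8.
Round up to the next whole participant.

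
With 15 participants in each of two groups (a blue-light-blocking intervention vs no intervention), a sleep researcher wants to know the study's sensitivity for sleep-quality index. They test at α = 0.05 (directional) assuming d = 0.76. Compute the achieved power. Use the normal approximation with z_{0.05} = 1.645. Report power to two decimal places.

power ≈ 0.67

For two equal groups, power = Φ(d·√(n/2) − z_{α}).
d·√(n/2) = 0.76 × √(15/2) = 0.76 × 2.739 = 2.081.
z_β = 2.081 − 1.645 = 0.436.
Power = Φ(0.436) = 0.669.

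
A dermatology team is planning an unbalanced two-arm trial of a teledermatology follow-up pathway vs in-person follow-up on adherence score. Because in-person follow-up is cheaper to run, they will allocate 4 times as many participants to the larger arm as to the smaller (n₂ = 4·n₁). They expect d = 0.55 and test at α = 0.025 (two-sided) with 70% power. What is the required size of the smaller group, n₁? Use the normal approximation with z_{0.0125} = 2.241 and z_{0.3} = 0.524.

n₁ = 32

With allocation ratio k = n₂/n₁ = 4, Var(x̄₁−x̄₂) = σ²(1/n₁ + 1/(k·n₁)) = σ²·(k+1)/(k·n₁).
So n₁ = (1 + 1/k)·((z_{α/2} + z_β)/d)² = 1.250 × (2.765/0.55)².
n₁ = 1.250 × 25.27 = 31.6.
Round up: n₁ = 32, giving n₂ = 4 × 32 = 128.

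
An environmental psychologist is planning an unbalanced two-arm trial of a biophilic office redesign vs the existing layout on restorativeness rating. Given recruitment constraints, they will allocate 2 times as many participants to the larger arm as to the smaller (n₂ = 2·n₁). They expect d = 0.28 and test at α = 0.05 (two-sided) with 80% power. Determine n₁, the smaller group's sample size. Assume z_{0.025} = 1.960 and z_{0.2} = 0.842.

n₁ = 151

With allocation ratio k = n₂/n₁ = 2, Var(x̄₁−x̄₂) = σ²(1/n₁ + 1/(k·n₁)) = σ²·(k+1)/(k·n₁).
So n₁ = (1 + 1/k)·((z_{α/2} + z_β)/d)² = 1.500 × (2.802/0.28)².
n₁ = 1.500 × 100.14 = 150.2.
Round up: n₁ = 151, giving n₂ = 2 × 151 = 302.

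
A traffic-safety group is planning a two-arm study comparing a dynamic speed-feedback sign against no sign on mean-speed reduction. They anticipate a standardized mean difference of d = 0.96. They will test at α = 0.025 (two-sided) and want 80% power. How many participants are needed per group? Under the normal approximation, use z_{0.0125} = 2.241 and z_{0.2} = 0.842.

n = 21 per group

For two independent groups with equal n: n = 2·((z_{α/2} + z_β) / d)².
z_{α/2} + z_β = 2.241 + 0.842 = 3.083.
n = 2 × (3.083 / 0.96)² = 2 × 3.211² = 2 × 10.31 = 20.6.
Round up to the next whole participant.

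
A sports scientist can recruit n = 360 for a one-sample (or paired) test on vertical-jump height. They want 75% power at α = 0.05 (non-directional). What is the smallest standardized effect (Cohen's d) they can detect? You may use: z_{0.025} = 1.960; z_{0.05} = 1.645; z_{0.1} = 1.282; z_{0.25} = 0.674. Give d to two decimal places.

For a single sample (or paired design) of n = 360: d_min = (z_{α/2} + z_β)/√n.
z-sum = 1.960 + 0.674 = 2.634.
d_min = 2.634 / √360 = 2.634 / 18.974 = 0.139.

d_min ≈ 0.14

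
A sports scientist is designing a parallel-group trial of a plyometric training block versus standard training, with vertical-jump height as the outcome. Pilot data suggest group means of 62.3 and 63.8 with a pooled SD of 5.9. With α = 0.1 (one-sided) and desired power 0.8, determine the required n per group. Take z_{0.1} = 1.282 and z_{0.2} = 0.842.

Cohen's d = |M₁ − M₂| / SD_pooled = |62.3 − 63.8| / 5.9 = 1.5 / 5.9 = 0.254.
For two independent groups with equal n: n = 2·((z_{α} + z_β) / d)².
z_{α} + z_β = 1.282 + 0.842 = 2.124.
n = 2 × (2.124 / 0.254)² = 2 × 8.362² = 2 × 69.93 = 139.9.
Round up to the next whole participant.

n = 140 per group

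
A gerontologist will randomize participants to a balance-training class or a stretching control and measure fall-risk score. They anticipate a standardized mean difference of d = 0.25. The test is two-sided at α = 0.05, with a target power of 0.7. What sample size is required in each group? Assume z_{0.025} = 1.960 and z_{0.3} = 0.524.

For two independent groups with equal n: n = 2·((z_{α/2} + z_β) / d)².
z_{α/2} + z_β = 1.960 + 0.524 = 2.484.
n = 2 × (2.484 / 0.25)² = 2 × 9.936² = 2 × 98.72 = 197.4.
Round up to the next whole participant.

n = 198 per group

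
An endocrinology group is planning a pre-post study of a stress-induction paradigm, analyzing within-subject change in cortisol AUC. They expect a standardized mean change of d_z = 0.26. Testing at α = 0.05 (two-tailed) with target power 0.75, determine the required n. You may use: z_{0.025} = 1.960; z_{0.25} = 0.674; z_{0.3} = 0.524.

n = 103 pairs

For a paired (one-sample on differences) test: n = ((z_{α/2} + z_β) / d)².
z_{α/2} + z_β = 1.960 + 0.674 = 2.634.
n = (2.634 / 0.26)² = 10.131² = 102.63.
Round up.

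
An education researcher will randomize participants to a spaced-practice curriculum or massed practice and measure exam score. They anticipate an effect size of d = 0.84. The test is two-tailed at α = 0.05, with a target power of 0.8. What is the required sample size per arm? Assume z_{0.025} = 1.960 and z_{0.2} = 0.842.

For two independent groups with equal n: n = 2·((z_{α/2} + z_β) / d)².
z_{α/2} + z_β = 1.960 + 0.842 = 2.802.
n = 2 × (2.802 / 0.84)² = 2 × 3.336² = 2 × 11.13 = 22.3.
Round up to the next whole participant.

n = 23 per group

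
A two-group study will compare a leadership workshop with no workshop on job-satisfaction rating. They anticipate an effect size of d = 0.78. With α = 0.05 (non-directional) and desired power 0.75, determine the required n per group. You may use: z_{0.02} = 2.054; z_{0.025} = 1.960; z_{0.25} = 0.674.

n = 23 per group

For two independent groups with equal n: n = 2·((z_{α/2} + z_β) / d)².
z_{α/2} + z_β = 1.960 + 0.674 = 2.634.
n = 2 × (2.634 / 0.78)² = 2 × 3.377² = 2 × 11.40 = 22.8.
Round up to the next whole participant.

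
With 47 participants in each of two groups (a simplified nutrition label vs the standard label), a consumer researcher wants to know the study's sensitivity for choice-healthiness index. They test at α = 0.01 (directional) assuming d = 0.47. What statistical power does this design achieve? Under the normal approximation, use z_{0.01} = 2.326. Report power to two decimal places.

power ≈ 0.48

For two equal groups, power = Φ(d·√(n/2) − z_{α}).
d·√(n/2) = 0.47 × √(47/2) = 0.47 × 4.848 = 2.278.
z_β = 2.278 − 2.326 = -0.048.
Power = Φ(-0.048) = 0.481.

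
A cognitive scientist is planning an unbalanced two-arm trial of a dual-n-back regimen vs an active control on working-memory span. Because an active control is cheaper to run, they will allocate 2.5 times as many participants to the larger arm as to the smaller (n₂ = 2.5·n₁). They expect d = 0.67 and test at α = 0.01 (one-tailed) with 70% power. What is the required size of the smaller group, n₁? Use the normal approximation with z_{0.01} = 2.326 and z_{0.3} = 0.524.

n₁ = 26

With allocation ratio k = n₂/n₁ = 2.5, Var(x̄₁−x̄₂) = σ²(1/n₁ + 1/(k·n₁)) = σ²·(k+1)/(k·n₁).
So n₁ = (1 + 1/k)·((z_{α} + z_β)/d)² = 1.400 × (2.850/0.67)².
n₁ = 1.400 × 18.09 = 25.3.
Round up: n₁ = 26, giving n₂ = 2.5 × 26 = 65.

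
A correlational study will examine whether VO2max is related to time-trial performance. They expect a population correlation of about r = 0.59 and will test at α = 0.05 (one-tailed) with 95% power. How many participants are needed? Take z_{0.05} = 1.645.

n = 27

Fisher's z: C = ½·ln((1+r)/(1−r)) = ½·ln(3.8780) = 0.6777.
n = ((z_{α} + z_β)/C)² + 3.
(1.645 + 1.645) / 0.6777 = 3.290 / 0.6777 = 4.855.
n = 4.855² + 3 = 23.57 + 3 = 26.6.
Round up.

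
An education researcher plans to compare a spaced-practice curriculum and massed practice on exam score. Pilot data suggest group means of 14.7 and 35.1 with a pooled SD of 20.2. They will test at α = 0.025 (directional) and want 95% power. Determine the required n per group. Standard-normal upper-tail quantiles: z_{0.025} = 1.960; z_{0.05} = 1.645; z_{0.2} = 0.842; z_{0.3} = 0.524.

Cohen's d = |M₁ − M₂| / SD_pooled = |14.7 − 35.1| / 20.2 = 20.4 / 20.2 = 1.010.
For two independent groups with equal n: n = 2·((z_{α} + z_β) / d)².
z_{α} + z_β = 1.960 + 1.645 = 3.605.
n = 2 × (3.605 / 1.010)² = 2 × 3.569² = 2 × 12.74 = 25.5.
Round up to the next whole participant.

n = 26 per group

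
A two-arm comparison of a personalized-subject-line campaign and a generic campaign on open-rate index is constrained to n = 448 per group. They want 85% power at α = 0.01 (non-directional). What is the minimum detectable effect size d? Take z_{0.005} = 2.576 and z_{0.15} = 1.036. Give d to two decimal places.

For two independent groups of n = 448 each: d_min = (z_{α/2} + z_β)·√(2/n).
z-sum = 2.576 + 1.036 = 3.612.
d_min = 3.612 × √(2/448) = 3.612 × 0.0668 = 0.241.

d_min ≈ 0.24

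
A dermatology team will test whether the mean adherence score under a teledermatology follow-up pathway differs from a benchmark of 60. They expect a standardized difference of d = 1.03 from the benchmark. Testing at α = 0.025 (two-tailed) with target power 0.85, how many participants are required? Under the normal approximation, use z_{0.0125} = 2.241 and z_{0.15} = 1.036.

For a one-sample test: n = ((z_{α/2} + z_β) / d)².
z_{α/2} + z_β = 2.241 + 1.036 = 3.277.
n = (3.277 / 1.03)² = 3.182² = 10.12.
Round up.

n = 11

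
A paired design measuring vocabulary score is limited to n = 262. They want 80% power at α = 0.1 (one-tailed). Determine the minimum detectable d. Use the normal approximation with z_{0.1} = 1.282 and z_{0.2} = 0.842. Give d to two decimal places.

d_min ≈ 0.13

For a single sample (or paired design) of n = 262: d_min = (z_{α} + z_β)/√n.
z-sum = 1.282 + 0.842 = 2.124.
d_min = 2.124 / √262 = 2.124 / 16.186 = 0.131.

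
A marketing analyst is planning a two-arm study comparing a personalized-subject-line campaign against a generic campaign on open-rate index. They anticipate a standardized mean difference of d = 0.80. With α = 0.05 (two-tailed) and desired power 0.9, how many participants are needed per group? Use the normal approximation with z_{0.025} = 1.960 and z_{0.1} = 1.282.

For two independent groups with equal n: n = 2·((z_{α/2} + z_β) / d)².
z_{α/2} + z_β = 1.960 + 1.282 = 3.242.
n = 2 × (3.242 / 0.80)² = 2 × 4.052² = 2 × 16.42 = 32.8.
Round up to the next whole participant.

n = 33 per group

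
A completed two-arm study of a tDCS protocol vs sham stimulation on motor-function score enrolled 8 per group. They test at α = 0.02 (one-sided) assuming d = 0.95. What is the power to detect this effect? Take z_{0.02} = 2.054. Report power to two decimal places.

For two equal groups, power = Φ(d·√(n/2) − z_{α}).
d·√(n/2) = 0.95 × √(8/2) = 0.95 × 2.000 = 1.900.
z_β = 1.900 − 2.054 = -0.154.
Power = Φ(-0.154) = 0.439.

power ≈ 0.44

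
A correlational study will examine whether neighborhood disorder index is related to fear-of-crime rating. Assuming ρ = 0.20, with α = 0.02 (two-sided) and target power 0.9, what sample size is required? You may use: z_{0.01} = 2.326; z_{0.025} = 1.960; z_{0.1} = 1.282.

Fisher's z: C = ½·ln((1+r)/(1−r)) = ½·ln(1.5000) = 0.2027.
n = ((z_{α/2} + z_β)/C)² + 3.
(2.326 + 1.282) / 0.2027 = 3.608 / 0.2027 = 17.800.
n = 17.800² + 3 = 316.83 + 3 = 319.8.
Round up.

n = 320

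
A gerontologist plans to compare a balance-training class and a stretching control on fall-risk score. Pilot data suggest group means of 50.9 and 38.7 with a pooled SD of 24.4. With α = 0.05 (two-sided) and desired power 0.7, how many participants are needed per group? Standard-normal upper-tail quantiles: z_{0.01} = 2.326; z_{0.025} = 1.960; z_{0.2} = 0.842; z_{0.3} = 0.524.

Cohen's d = |M₁ − M₂| / SD_pooled = |50.9 − 38.7| / 24.4 = 12.2 / 24.4 = 0.500.
For two independent groups with equal n: n = 2·((z_{α/2} + z_β) / d)².
z_{α/2} + z_β = 1.960 + 0.524 = 2.484.
n = 2 × (2.484 / 0.500)² = 2 × 4.968² = 2 × 24.68 = 49.4.
Round up to the next whole participant.

n = 50 per group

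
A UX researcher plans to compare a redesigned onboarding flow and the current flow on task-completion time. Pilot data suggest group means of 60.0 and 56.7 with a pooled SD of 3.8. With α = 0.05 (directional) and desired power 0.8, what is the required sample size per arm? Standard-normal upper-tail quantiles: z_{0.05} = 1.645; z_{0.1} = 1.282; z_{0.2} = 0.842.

Cohen's d = |M₁ − M₂| / SD_pooled = |60.0 − 56.7| / 3.8 = 3.3 / 3.8 = 0.868.
For two independent groups with equal n: n = 2·((z_{α} + z_β) / d)².
z_{α} + z_β = 1.645 + 0.842 = 2.487.
n = 2 × (2.487 / 0.868)² = 2 × 2.865² = 2 × 8.21 = 16.4.
Round up to the next whole participant.

n = 17 per group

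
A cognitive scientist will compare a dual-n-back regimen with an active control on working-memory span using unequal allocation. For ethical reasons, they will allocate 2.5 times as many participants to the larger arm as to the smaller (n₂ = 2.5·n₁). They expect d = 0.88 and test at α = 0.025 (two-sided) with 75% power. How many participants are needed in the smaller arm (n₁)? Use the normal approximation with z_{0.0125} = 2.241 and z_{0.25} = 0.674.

With allocation ratio k = n₂/n₁ = 2.5, Var(x̄₁−x̄₂) = σ²(1/n₁ + 1/(k·n₁)) = σ²·(k+1)/(k·n₁).
So n₁ = (1 + 1/k)·((z_{α/2} + z_β)/d)² = 1.400 × (2.915/0.88)².
n₁ = 1.400 × 10.97 = 15.4.
Round up: n₁ = 16, giving n₂ = 2.5 × 16 = 40.

n₁ = 16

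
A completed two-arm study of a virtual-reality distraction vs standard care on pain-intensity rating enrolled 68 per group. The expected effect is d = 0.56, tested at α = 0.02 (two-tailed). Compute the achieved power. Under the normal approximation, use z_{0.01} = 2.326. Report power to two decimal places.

power ≈ 0.83

For two equal groups, power = Φ(d·√(n/2) − z_{α/2}).
d·√(n/2) = 0.56 × √(68/2) = 0.56 × 5.831 = 3.265.
z_β = 3.265 − 2.326 = 0.939.
Power = Φ(0.939) = 0.826.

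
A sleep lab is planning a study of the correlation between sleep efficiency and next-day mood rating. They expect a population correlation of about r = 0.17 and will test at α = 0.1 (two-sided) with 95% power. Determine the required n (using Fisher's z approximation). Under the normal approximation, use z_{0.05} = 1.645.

n = 371

Fisher's z: C = ½·ln((1+r)/(1−r)) = ½·ln(1.4096) = 0.1717.
n = ((z_{α/2} + z_β)/C)² + 3.
(1.645 + 1.645) / 0.1717 = 3.290 / 0.1717 = 19.161.
n = 19.161² + 3 = 367.16 + 3 = 370.2.
Round up.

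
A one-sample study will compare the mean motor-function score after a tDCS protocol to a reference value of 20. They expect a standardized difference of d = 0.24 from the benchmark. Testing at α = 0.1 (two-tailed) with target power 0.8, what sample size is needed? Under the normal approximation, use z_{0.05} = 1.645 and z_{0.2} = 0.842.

n = 108

For a one-sample test: n = ((z_{α/2} + z_β) / d)².
z_{α/2} + z_β = 1.645 + 0.842 = 2.487.
n = (2.487 / 0.24)² = 10.363² = 107.38.
Round up.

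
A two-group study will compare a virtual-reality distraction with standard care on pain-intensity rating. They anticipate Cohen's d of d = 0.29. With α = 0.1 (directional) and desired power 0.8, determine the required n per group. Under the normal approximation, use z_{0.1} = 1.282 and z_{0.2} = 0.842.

For two independent groups with equal n: n = 2·((z_{α} + z_β) / d)².
z_{α} + z_β = 1.282 + 0.842 = 2.124.
n = 2 × (2.124 / 0.29)² = 2 × 7.324² = 2 × 53.64 = 107.3.
Round up to the next whole participant.

n = 108 per group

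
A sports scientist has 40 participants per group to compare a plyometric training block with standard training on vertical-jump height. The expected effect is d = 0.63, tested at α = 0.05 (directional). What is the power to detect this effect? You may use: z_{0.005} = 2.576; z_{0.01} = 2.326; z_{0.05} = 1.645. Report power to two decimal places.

power ≈ 0.88

For two equal groups, power = Φ(d·√(n/2) − z_{α}).
d·√(n/2) = 0.63 × √(40/2) = 0.63 × 4.472 = 2.817.
z_β = 2.817 − 1.645 = 1.172.
Power = Φ(1.172) = 0.879.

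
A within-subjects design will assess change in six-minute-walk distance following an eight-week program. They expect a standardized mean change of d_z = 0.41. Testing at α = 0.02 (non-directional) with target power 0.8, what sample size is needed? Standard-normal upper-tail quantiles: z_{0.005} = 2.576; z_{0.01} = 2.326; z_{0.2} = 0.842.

For a paired (one-sample on differences) test: n = ((z_{α/2} + z_β) / d)².
z_{α/2} + z_β = 2.326 + 0.842 = 3.168.
n = (3.168 / 0.41)² = 7.727² = 59.70.
Round up.

n = 60 pairs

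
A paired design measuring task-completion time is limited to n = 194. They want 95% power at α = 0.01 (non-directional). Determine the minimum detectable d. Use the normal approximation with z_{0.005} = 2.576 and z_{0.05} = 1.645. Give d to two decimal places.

d_min ≈ 0.30

For a single sample (or paired design) of n = 194: d_min = (z_{α/2} + z_β)/√n.
z-sum = 2.576 + 1.645 = 4.221.
d_min = 4.221 / √194 = 4.221 / 13.928 = 0.303.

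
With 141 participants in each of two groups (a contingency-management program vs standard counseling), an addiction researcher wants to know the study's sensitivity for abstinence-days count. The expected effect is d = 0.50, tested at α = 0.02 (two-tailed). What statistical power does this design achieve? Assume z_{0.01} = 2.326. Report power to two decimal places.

For two equal groups, power = Φ(d·√(n/2) − z_{α/2}).
d·√(n/2) = 0.50 × √(141/2) = 0.50 × 8.396 = 4.198.
z_β = 4.198 − 2.326 = 1.872.
Power = Φ(1.872) = 0.969.

power ≈ 0.97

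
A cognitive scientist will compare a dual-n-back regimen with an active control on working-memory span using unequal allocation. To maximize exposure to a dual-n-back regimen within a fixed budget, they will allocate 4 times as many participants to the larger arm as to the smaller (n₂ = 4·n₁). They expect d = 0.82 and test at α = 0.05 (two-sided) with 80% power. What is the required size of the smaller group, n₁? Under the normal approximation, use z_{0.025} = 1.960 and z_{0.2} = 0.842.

n₁ = 15

With allocation ratio k = n₂/n₁ = 4, Var(x̄₁−x̄₂) = σ²(1/n₁ + 1/(k·n₁)) = σ²·(k+1)/(k·n₁).
So n₁ = (1 + 1/k)·((z_{α/2} + z_β)/d)² = 1.250 × (2.802/0.82)².
n₁ = 1.250 × 11.68 = 14.6.
Round up: n₁ = 15, giving n₂ = 4 × 15 = 60.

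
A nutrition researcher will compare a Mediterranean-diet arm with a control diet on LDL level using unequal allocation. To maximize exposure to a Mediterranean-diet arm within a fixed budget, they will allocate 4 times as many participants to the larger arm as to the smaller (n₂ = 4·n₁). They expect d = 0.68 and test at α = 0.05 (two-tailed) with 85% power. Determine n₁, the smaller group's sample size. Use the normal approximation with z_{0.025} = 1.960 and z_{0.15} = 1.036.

n₁ = 25

With allocation ratio k = n₂/n₁ = 4, Var(x̄₁−x̄₂) = σ²(1/n₁ + 1/(k·n₁)) = σ²·(k+1)/(k·n₁).
So n₁ = (1 + 1/k)·((z_{α/2} + z_β)/d)² = 1.250 × (2.996/0.68)².
n₁ = 1.250 × 19.41 = 24.3.
Round up: n₁ = 25, giving n₂ = 4 × 25 = 100.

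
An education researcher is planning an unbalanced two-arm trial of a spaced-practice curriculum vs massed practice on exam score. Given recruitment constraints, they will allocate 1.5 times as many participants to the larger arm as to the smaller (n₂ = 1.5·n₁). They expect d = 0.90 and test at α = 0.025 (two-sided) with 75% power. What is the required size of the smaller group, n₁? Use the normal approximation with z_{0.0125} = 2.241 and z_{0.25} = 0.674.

n₁ = 18

With allocation ratio k = n₂/n₁ = 1.5, Var(x̄₁−x̄₂) = σ²(1/n₁ + 1/(k·n₁)) = σ²·(k+1)/(k·n₁).
So n₁ = (1 + 1/k)·((z_{α/2} + z_β)/d)² = 1.667 × (2.915/0.90)².
n₁ = 1.667 × 10.49 = 17.5.
Round up: n₁ = 18, giving n₂ = 1.5 × 18 = 27.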